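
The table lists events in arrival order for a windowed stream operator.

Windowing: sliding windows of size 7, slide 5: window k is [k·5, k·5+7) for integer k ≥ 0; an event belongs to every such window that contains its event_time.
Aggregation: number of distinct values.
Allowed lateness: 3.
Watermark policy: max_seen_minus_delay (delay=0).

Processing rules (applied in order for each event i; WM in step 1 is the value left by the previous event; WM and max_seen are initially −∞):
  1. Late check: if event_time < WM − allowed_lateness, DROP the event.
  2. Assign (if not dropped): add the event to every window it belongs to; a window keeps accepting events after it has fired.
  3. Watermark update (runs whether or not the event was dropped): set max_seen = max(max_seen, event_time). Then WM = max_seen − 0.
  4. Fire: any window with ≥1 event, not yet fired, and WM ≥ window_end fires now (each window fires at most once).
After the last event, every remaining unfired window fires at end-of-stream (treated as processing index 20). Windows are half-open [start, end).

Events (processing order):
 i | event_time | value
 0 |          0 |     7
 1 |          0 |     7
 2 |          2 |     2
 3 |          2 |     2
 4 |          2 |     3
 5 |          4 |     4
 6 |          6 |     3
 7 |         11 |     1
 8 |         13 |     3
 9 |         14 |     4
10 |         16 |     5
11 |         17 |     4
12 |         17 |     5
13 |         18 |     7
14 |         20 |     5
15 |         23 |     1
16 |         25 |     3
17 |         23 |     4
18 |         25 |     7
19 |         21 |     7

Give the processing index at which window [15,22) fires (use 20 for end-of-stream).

15

i=0 t=0 v=7: → [0,7); WM=0
i=1 t=0 v=7: → [0,7); WM=0
i=2 t=2 v=2: → [0,7); WM=2
i=3 t=2 v=2: → [0,7); WM=2
i=4 t=2 v=3: → [0,7); WM=2
i=5 t=4 v=4: → [0,7); WM=4
i=6 t=6 v=3: → [5,12),[0,7); WM=6
i=7 t=11 v=1: → [10,17),[5,12); WM=11; [0,7) fires=4
i=8 t=13 v=3: → [10,17); WM=13; [5,12) fires=2
i=9 t=14 v=4: → [10,17); WM=14
i=10 t=16 v=5: → [15,22),[10,17); WM=16
i=11 t=17 v=4: → [15,22); WM=17; [10,17) fires=4
i=12 t=17 v=5: → [15,22); WM=17
i=13 t=18 v=7: → [15,22); WM=18
i=14 t=20 v=5: → [20,27),[15,22); WM=20
i=15 t=23 v=1: → [20,27); WM=23; [15,22) fires=3
i=16 t=25 v=3: → [25,32),[20,27); WM=25
i=17 t=23 v=4: → [20,27); WM=25
i=18 t=25 v=7: → [25,32),[20,27); WM=25
i=19 t=21 v=7: DROP (t<25-3); WM=25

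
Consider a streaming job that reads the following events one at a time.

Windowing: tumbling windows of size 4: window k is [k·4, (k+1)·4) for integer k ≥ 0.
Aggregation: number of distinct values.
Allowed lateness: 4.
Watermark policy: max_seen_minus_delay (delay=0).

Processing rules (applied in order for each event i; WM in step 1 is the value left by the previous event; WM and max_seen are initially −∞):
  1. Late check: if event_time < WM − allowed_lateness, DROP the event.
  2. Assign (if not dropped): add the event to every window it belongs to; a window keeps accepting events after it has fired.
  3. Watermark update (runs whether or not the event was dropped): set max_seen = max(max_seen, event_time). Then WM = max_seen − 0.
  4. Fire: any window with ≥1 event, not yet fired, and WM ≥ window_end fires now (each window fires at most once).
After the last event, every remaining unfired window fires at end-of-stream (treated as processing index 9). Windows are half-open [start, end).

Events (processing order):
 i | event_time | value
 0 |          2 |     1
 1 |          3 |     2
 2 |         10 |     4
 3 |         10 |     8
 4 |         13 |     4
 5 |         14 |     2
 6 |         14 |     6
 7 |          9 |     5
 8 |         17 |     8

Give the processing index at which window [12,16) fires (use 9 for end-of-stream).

i=0 t=2 v=1: → [0,4); WM=2
i=1 t=3 v=2: → [0,4); WM=3
i=2 t=10 v=4: → [8,12); WM=10; [0,4) fires=2
i=3 t=10 v=8: → [8,12); WM=10
i=4 t=13 v=4: → [12,16); WM=13; [8,12) fires=2
i=5 t=14 v=2: → [12,16); WM=14
i=6 t=14 v=6: → [12,16); WM=14
i=7 t=9 v=5: DROP (t<14-4); WM=14
i=8 t=17 v=8: → [16,20); WM=17; [12,16) fires=3

8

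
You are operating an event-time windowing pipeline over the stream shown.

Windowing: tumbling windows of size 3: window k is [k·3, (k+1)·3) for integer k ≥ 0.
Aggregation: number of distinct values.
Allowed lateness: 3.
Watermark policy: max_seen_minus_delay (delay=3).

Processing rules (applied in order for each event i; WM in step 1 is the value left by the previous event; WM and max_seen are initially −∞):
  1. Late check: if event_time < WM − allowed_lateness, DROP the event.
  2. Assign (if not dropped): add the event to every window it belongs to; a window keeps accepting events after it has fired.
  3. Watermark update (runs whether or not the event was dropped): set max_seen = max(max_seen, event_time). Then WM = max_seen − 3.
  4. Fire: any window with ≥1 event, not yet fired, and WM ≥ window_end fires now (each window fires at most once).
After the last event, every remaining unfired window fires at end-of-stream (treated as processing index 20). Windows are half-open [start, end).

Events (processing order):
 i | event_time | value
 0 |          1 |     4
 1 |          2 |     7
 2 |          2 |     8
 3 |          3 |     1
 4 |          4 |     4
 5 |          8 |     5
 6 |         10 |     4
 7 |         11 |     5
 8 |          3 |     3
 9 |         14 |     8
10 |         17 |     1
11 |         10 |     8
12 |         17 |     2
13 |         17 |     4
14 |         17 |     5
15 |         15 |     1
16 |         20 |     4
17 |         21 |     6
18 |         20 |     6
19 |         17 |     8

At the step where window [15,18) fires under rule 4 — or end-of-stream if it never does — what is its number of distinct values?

4

i=0 t=1 v=4: → [0,3); WM=-2
i=1 t=2 v=7: → [0,3); WM=-1
i=2 t=2 v=8: → [0,3); WM=-1
i=3 t=3 v=1: → [3,6); WM=0
i=4 t=4 v=4: → [3,6); WM=1
i=5 t=8 v=5: → [6,9); WM=5; [0,3) fires=3
i=6 t=10 v=4: → [9,12); WM=7; [3,6) fires=2
i=7 t=11 v=5: → [9,12); WM=8
i=8 t=3 v=3: DROP (t<8-3); WM=8
i=9 t=14 v=8: → [12,15); WM=11; [6,9) fires=1
i=10 t=17 v=1: → [15,18); WM=14; [9,12) fires=2
i=11 t=10 v=8: DROP (t<14-3); WM=14
i=12 t=17 v=2: → [15,18); WM=14
i=13 t=17 v=4: → [15,18); WM=14
i=14 t=17 v=5: → [15,18); WM=14
i=15 t=15 v=1: → [15,18); WM=14
i=16 t=20 v=4: → [18,21); WM=17; [12,15) fires=1
i=17 t=21 v=6: → [21,24); WM=18; [15,18) fires=4
i=18 t=20 v=6: → [18,21); WM=18
i=19 t=17 v=8: → [15,18); WM=18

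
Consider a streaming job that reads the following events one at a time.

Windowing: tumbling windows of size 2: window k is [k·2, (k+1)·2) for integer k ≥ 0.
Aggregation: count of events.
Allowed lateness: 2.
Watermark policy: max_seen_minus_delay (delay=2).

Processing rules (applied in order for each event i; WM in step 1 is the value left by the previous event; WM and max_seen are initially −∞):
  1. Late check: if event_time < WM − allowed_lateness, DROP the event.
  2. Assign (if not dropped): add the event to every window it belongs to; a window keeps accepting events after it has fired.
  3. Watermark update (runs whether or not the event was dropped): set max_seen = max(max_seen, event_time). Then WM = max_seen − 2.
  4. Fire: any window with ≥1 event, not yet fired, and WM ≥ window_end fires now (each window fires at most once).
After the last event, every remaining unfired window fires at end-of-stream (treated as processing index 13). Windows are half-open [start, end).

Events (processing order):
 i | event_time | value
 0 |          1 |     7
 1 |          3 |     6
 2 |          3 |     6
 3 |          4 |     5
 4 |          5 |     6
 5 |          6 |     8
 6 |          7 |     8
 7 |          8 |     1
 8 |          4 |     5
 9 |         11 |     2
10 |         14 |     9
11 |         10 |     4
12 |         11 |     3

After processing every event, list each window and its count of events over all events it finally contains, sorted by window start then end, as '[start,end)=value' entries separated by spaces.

i=0 t=1 v=7: → [0,2); WM=-1
i=1 t=3 v=6: → [2,4); WM=1
i=2 t=3 v=6: → [2,4); WM=1
i=3 t=4 v=5: → [4,6); WM=2; [0,2) fires=1
i=4 t=5 v=6: → [4,6); WM=3
i=5 t=6 v=8: → [6,8); WM=4; [2,4) fires=2
i=6 t=7 v=8: → [6,8); WM=5
i=7 t=8 v=1: → [8,10); WM=6; [4,6) fires=2
i=8 t=4 v=5: → [4,6); WM=6
i=9 t=11 v=2: → [10,12); WM=9; [6,8) fires=2
i=10 t=14 v=9: → [14,16); WM=12; [8,10) fires=1 [10,12) fires=1
i=11 t=10 v=4: → [10,12); WM=12
i=12 t=11 v=3: → [10,12); WM=12

[0,2)=1 [2,4)=2 [4,6)=3 [6,8)=2 [8,10)=1 [10,12)=3 [14,16)=1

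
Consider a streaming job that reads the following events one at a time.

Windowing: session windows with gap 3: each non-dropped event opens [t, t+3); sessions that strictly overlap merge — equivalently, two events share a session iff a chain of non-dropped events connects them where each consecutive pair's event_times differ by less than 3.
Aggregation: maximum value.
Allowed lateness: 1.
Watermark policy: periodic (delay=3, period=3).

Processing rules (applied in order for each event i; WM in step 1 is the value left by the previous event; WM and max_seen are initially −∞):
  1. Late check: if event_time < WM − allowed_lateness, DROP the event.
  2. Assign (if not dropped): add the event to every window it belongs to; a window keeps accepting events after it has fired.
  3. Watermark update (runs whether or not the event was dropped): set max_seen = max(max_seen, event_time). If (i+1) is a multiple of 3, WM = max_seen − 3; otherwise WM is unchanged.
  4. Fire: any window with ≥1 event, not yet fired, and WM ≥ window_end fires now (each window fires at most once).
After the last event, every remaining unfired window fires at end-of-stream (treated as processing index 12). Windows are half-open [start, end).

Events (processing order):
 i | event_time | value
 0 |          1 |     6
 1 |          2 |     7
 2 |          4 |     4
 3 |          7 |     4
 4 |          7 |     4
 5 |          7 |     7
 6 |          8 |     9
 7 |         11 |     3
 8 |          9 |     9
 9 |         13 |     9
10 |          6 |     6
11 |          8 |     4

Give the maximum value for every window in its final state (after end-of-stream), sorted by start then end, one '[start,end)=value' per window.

i=0 t=1 v=6: → [1,4); WM=−∞
i=1 t=2 v=7: → [1,5); WM=−∞
i=2 t=4 v=4: → [1,7); WM=1
i=3 t=7 v=4: → [7,10); WM=1
i=4 t=7 v=4: → [7,10); WM=1
i=5 t=7 v=7: → [7,10); WM=4
i=6 t=8 v=9: → [7,11); WM=4
i=7 t=11 v=3: → [11,14); WM=4
i=8 t=9 v=9: → [7,14); WM=8
i=9 t=13 v=9: → [7,16); WM=8
i=10 t=6 v=6: DROP (t<8-1); WM=8
i=11 t=8 v=4: → [7,16); WM=10

[1,7)=7 [7,16)=9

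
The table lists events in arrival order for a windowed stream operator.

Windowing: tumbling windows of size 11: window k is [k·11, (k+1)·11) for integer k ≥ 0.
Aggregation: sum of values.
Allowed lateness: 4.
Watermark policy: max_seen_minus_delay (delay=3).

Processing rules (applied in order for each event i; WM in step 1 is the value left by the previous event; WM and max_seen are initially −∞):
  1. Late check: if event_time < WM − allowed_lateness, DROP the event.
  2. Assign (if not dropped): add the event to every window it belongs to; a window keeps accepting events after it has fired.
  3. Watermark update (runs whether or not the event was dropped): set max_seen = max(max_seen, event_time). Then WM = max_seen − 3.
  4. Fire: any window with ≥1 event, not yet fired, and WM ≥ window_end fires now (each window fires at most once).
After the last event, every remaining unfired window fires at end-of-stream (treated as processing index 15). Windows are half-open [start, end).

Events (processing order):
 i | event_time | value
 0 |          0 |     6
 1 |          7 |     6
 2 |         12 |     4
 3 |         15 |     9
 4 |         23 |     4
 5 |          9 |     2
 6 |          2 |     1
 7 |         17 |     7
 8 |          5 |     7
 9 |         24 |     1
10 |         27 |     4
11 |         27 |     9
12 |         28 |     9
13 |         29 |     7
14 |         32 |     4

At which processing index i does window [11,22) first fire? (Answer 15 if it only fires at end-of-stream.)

i=0 t=0 v=6: → [0,11); WM=-3
i=1 t=7 v=6: → [0,11); WM=4
i=2 t=12 v=4: → [11,22); WM=9
i=3 t=15 v=9: → [11,22); WM=12; [0,11) fires=12
i=4 t=23 v=4: → [22,33); WM=20
i=5 t=9 v=2: DROP (t<20-4); WM=20
i=6 t=2 v=1: DROP (t<20-4); WM=20
i=7 t=17 v=7: → [11,22); WM=20
i=8 t=5 v=7: DROP (t<20-4); WM=20
i=9 t=24 v=1: → [22,33); WM=21
i=10 t=27 v=4: → [22,33); WM=24; [11,22) fires=20
i=11 t=27 v=9: → [22,33); WM=24
i=12 t=28 v=9: → [22,33); WM=25
i=13 t=29 v=7: → [22,33); WM=26
i=14 t=32 v=4: → [22,33); WM=29

10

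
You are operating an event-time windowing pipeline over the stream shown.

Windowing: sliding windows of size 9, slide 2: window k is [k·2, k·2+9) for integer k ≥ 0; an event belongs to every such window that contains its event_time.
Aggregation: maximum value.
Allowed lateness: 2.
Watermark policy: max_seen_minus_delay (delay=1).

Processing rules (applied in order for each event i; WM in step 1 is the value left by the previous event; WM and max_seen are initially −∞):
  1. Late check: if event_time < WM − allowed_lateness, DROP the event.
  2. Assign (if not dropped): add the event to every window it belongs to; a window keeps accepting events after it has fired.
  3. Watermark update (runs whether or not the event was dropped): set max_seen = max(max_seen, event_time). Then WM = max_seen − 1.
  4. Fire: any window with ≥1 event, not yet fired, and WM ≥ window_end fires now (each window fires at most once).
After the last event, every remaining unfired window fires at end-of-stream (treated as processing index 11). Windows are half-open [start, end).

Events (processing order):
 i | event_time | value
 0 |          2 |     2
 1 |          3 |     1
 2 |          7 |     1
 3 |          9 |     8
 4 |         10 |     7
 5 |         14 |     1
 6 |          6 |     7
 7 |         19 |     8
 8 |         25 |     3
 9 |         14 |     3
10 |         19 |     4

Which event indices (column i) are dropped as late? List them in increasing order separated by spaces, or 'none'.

i=0 t=2 v=2: → [2,11),[0,9); WM=1
i=1 t=3 v=1: → [2,11),[0,9); WM=2
i=2 t=7 v=1: → [6,15),[4,13),[2,11),[0,9); WM=6
i=3 t=9 v=8: → [8,17),[6,15),[4,13),[2,11); WM=8
i=4 t=10 v=7: → [10,19),[8,17),[6,15),[4,13),[2,11); WM=9; [0,9) fires=2
i=5 t=14 v=1: → [14,23),[12,21),[10,19),[8,17),[6,15); WM=13; [2,11) fires=8 [4,13) fires=8
i=6 t=6 v=7: DROP (t<13-2); WM=13
i=7 t=19 v=8: → [18,27),[16,25),[14,23),[12,21); WM=18; [6,15) fires=8 [8,17) fires=8
i=8 t=25 v=3: → [24,33),[22,31),[20,29),[18,27); WM=24; [10,19) fires=7 [12,21) fires=8 [14,23) fires=8
i=9 t=14 v=3: DROP (t<24-2); WM=24
i=10 t=19 v=4: DROP (t<24-2); WM=24

6 9 10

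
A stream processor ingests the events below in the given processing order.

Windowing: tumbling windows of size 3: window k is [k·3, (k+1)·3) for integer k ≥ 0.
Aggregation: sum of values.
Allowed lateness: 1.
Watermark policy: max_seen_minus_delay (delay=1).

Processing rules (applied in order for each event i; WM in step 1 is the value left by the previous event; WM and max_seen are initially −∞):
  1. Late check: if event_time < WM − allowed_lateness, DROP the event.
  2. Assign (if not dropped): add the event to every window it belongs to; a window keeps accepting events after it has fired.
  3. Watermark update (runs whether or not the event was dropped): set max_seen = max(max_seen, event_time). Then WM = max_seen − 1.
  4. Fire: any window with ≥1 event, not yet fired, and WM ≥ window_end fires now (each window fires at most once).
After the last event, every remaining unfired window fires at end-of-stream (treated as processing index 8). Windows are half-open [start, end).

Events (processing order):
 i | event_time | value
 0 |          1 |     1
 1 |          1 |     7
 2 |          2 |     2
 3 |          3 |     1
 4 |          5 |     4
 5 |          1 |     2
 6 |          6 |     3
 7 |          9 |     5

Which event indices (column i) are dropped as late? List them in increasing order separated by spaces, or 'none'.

5

i=0 t=1 v=1: → [0,3); WM=0
i=1 t=1 v=7: → [0,3); WM=0
i=2 t=2 v=2: → [0,3); WM=1
i=3 t=3 v=1: → [3,6); WM=2
i=4 t=5 v=4: → [3,6); WM=4; [0,3) fires=10
i=5 t=1 v=2: DROP (t<4-1); WM=4
i=6 t=6 v=3: → [6,9); WM=5
i=7 t=9 v=5: → [9,12); WM=8; [3,6) fires=5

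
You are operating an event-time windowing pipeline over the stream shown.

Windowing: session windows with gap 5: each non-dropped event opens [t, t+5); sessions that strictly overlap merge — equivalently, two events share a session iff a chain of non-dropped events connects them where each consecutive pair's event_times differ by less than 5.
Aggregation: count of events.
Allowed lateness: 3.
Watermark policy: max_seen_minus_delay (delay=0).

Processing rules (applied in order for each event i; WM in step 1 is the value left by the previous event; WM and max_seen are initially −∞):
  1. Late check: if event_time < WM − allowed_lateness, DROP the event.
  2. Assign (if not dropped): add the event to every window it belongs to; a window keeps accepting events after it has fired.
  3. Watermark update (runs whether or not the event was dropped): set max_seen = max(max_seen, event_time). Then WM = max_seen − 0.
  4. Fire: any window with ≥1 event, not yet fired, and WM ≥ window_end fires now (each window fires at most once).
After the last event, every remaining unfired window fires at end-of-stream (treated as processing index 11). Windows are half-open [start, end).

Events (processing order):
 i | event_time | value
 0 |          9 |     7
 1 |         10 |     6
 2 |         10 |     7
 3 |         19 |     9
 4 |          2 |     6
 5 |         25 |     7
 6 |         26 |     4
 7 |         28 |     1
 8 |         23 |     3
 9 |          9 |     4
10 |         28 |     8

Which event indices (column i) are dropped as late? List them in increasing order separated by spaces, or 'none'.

i=0 t=9 v=7: → [9,14); WM=9
i=1 t=10 v=6: → [9,15); WM=10
i=2 t=10 v=7: → [9,15); WM=10
i=3 t=19 v=9: → [19,24); WM=19
i=4 t=2 v=6: DROP (t<19-3); WM=19
i=5 t=25 v=7: → [25,30); WM=25
i=6 t=26 v=4: → [25,31); WM=26
i=7 t=28 v=1: → [25,33); WM=28
i=8 t=23 v=3: DROP (t<28-3); WM=28
i=9 t=9 v=4: DROP (t<28-3); WM=28
i=10 t=28 v=8: → [25,33); WM=28

4 8 9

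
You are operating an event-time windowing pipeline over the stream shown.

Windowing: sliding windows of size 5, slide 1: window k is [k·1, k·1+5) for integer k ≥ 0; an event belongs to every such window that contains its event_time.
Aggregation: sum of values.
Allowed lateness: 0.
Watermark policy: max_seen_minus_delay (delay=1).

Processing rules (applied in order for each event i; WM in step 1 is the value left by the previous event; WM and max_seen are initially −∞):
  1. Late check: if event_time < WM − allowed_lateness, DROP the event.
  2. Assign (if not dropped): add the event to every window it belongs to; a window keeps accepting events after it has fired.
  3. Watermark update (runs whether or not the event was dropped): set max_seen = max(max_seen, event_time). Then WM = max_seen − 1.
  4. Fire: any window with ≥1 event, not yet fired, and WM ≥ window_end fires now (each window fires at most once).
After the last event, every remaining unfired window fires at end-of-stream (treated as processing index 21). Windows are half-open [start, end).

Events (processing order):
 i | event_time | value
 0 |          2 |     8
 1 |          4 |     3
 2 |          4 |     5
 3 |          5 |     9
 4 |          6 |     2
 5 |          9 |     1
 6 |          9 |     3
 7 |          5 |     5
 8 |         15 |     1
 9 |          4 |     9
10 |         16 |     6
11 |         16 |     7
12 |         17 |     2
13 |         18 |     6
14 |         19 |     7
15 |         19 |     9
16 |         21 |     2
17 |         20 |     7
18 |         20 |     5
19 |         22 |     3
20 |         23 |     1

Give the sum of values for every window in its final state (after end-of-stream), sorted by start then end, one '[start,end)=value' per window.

[0,5)=16 [1,6)=25 [2,7)=27 [3,8)=19 [4,9)=19 [5,10)=15 [6,11)=6 [7,12)=4 [8,13)=4 [9,14)=4 [11,16)=1 [12,17)=14 [13,18)=16 [14,19)=22 [15,20)=38 [16,21)=49 [17,22)=38 [18,23)=39 [19,24)=34 [20,25)=18 [21,26)=6 [22,27)=4 [23,28)=1

i=0 t=2 v=8: → [2,7),[1,6),[0,5); WM=1
i=1 t=4 v=3: → [4,9),[3,8),[2,7),[1,6),[0,5); WM=3
i=2 t=4 v=5: → [4,9),[3,8),[2,7),[1,6),[0,5); WM=3
i=3 t=5 v=9: → [5,10),[4,9),[3,8),[2,7),[1,6); WM=4
i=4 t=6 v=2: → [6,11),[5,10),[4,9),[3,8),[2,7); WM=5; [0,5) fires=16
i=5 t=9 v=1: → [9,14),[8,13),[7,12),[6,11),[5,10); WM=8; [1,6) fires=25 [2,7) fires=27 [3,8) fires=19
i=6 t=9 v=3: → [9,14),[8,13),[7,12),[6,11),[5,10); WM=8
i=7 t=5 v=5: DROP (t<8-0); WM=8
i=8 t=15 v=1: → [15,20),[14,19),[13,18),[12,17),[11,16); WM=14; [4,9) fires=19 [5,10) fires=15 [6,11) fires=6 [7,12) fires=4 [8,13) fires=4 [9,14) fires=4
i=9 t=4 v=9: DROP (t<14-0); WM=14
i=10 t=16 v=6: → [16,21),[15,20),[14,19),[13,18),[12,17); WM=15
i=11 t=16 v=7: → [16,21),[15,20),[14,19),[13,18),[12,17); WM=15
i=12 t=17 v=2: → [17,22),[16,21),[15,20),[14,19),[13,18); WM=16; [11,16) fires=1
i=13 t=18 v=6: → [18,23),[17,22),[16,21),[15,20),[14,19); WM=17; [12,17) fires=14
i=14 t=19 v=7: → [19,24),[18,23),[17,22),[16,21),[15,20); WM=18; [13,18) fires=16
i=15 t=19 v=9: → [19,24),[18,23),[17,22),[16,21),[15,20); WM=18
i=16 t=21 v=2: → [21,26),[20,25),[19,24),[18,23),[17,22); WM=20; [14,19) fires=22 [15,20) fires=38
i=17 t=20 v=7: → [20,25),[19,24),[18,23),[17,22),[16,21); WM=20
i=18 t=20 v=5: → [20,25),[19,24),[18,23),[17,22),[16,21); WM=20
i=19 t=22 v=3: → [22,27),[21,26),[20,25),[19,24),[18,23); WM=21; [16,21) fires=49
i=20 t=23 v=1: → [23,28),[22,27),[21,26),[20,25),[19,24); WM=22; [17,22) fires=38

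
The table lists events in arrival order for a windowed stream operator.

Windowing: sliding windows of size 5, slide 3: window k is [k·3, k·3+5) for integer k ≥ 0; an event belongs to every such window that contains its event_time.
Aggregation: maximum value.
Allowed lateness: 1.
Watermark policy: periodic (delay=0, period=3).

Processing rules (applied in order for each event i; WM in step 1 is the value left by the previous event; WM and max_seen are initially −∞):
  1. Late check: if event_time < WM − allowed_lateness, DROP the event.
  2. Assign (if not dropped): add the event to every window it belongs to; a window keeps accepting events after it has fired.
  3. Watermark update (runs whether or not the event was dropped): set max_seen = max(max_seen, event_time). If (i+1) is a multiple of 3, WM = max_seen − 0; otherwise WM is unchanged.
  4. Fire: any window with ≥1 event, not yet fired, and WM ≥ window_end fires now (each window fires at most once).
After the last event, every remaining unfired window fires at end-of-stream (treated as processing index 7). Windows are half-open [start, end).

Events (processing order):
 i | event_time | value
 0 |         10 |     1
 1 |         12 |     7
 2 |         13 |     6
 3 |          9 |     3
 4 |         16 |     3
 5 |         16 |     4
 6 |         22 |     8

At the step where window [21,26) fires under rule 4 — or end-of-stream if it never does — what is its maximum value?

i=0 t=10 v=1: → [9,14),[6,11); WM=−∞
i=1 t=12 v=7: → [12,17),[9,14); WM=−∞
i=2 t=13 v=6: → [12,17),[9,14); WM=13; [6,11) fires=1
i=3 t=9 v=3: DROP (t<13-1); WM=13
i=4 t=16 v=3: → [15,20),[12,17); WM=13
i=5 t=16 v=4: → [15,20),[12,17); WM=16; [9,14) fires=7
i=6 t=22 v=8: → [21,26),[18,23); WM=16

8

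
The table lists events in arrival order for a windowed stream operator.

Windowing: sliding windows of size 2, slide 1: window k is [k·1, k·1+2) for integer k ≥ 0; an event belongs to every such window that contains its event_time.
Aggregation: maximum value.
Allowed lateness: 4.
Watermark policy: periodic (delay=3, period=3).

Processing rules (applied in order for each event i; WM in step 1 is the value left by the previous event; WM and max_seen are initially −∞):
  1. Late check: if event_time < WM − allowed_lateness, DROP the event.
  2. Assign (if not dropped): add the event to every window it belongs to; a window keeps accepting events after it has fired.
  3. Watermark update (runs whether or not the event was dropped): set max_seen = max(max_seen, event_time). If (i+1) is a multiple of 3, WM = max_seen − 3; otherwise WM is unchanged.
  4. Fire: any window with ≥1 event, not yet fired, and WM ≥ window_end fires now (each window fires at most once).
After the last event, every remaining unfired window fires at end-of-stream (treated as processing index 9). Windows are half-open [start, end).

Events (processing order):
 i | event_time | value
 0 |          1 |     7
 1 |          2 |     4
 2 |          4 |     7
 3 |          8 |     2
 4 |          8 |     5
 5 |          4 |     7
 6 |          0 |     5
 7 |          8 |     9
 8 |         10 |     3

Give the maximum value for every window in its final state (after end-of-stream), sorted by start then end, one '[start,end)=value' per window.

i=0 t=1 v=7: → [1,3),[0,2); WM=−∞
i=1 t=2 v=4: → [2,4),[1,3); WM=−∞
i=2 t=4 v=7: → [4,6),[3,5); WM=1
i=3 t=8 v=2: → [8,10),[7,9); WM=1
i=4 t=8 v=5: → [8,10),[7,9); WM=1
i=5 t=4 v=7: → [4,6),[3,5); WM=5; [0,2) fires=7 [1,3) fires=7 [2,4) fires=4 [3,5) fires=7
i=6 t=0 v=5: DROP (t<5-4); WM=5
i=7 t=8 v=9: → [8,10),[7,9); WM=5
i=8 t=10 v=3: → [10,12),[9,11); WM=7; [4,6) fires=7

[0,2)=7 [1,3)=7 [2,4)=4 [3,5)=7 [4,6)=7 [7,9)=9 [8,10)=9 [9,11)=3 [10,12)=3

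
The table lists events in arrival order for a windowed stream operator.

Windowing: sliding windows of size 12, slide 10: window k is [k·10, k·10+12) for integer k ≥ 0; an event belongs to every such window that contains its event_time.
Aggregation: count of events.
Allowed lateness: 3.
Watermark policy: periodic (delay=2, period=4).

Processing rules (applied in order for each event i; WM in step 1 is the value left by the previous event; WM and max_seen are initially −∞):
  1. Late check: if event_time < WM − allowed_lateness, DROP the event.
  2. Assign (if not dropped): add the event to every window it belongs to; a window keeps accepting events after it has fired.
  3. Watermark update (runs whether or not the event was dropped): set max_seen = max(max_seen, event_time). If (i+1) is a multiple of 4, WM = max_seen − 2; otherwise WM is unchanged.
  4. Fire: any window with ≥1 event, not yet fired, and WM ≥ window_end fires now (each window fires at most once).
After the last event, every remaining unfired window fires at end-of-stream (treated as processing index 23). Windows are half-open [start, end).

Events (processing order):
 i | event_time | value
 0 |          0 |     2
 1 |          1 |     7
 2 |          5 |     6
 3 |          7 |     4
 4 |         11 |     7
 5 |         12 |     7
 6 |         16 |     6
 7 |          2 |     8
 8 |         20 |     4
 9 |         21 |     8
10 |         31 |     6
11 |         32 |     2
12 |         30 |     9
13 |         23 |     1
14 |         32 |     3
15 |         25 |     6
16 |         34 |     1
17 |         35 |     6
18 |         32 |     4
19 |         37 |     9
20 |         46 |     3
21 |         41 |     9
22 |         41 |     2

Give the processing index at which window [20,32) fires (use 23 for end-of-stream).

i=0 t=0 v=2: → [0,12); WM=−∞
i=1 t=1 v=7: → [0,12); WM=−∞
i=2 t=5 v=6: → [0,12); WM=−∞
i=3 t=7 v=4: → [0,12); WM=5
i=4 t=11 v=7: → [10,22),[0,12); WM=5
i=5 t=12 v=7: → [10,22); WM=5
i=6 t=16 v=6: → [10,22); WM=5
i=7 t=2 v=8: → [0,12); WM=14; [0,12) fires=6
i=8 t=20 v=4: → [20,32),[10,22); WM=14
i=9 t=21 v=8: → [20,32),[10,22); WM=14
i=10 t=31 v=6: → [30,42),[20,32); WM=14
i=11 t=32 v=2: → [30,42); WM=30; [10,22) fires=5
i=12 t=30 v=9: → [30,42),[20,32); WM=30
i=13 t=23 v=1: DROP (t<30-3); WM=30
i=14 t=32 v=3: → [30,42); WM=30
i=15 t=25 v=6: DROP (t<30-3); WM=30
i=16 t=34 v=1: → [30,42); WM=30
i=17 t=35 v=6: → [30,42); WM=30
i=18 t=32 v=4: → [30,42); WM=30
i=19 t=37 v=9: → [30,42); WM=35; [20,32) fires=4
i=20 t=46 v=3: → [40,52); WM=35
i=21 t=41 v=9: → [40,52),[30,42); WM=35
i=22 t=41 v=2: → [40,52),[30,42); WM=35

19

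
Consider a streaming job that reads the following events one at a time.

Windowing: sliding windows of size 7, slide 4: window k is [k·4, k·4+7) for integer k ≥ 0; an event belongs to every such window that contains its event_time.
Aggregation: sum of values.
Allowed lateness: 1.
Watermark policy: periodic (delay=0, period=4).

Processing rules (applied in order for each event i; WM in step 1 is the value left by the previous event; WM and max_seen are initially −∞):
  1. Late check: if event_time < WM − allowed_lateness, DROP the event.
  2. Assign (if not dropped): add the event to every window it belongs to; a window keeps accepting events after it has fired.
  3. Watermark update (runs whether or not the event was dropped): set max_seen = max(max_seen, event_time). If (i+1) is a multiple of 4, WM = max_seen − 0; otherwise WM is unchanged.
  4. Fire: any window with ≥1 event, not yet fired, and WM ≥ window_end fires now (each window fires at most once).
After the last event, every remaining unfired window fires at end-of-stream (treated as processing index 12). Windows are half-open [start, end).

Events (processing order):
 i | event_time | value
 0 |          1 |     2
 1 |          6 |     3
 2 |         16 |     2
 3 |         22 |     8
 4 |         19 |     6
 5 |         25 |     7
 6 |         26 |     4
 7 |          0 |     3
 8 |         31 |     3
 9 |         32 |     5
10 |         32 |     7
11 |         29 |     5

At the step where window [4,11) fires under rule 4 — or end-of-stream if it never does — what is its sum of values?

i=0 t=1 v=2: → [0,7); WM=−∞
i=1 t=6 v=3: → [4,11),[0,7); WM=−∞
i=2 t=16 v=2: → [16,23),[12,19); WM=−∞
i=3 t=22 v=8: → [20,27),[16,23); WM=22; [0,7) fires=5 [4,11) fires=3 [12,19) fires=2
i=4 t=19 v=6: DROP (t<22-1); WM=22
i=5 t=25 v=7: → [24,31),[20,27); WM=22
i=6 t=26 v=4: → [24,31),[20,27); WM=22
i=7 t=0 v=3: DROP (t<22-1); WM=26; [16,23) fires=10
i=8 t=31 v=3: → [28,35); WM=26
i=9 t=32 v=5: → [32,39),[28,35); WM=26
i=10 t=32 v=7: → [32,39),[28,35); WM=26
i=11 t=29 v=5: → [28,35),[24,31); WM=32; [20,27) fires=19 [24,31) fires=16

3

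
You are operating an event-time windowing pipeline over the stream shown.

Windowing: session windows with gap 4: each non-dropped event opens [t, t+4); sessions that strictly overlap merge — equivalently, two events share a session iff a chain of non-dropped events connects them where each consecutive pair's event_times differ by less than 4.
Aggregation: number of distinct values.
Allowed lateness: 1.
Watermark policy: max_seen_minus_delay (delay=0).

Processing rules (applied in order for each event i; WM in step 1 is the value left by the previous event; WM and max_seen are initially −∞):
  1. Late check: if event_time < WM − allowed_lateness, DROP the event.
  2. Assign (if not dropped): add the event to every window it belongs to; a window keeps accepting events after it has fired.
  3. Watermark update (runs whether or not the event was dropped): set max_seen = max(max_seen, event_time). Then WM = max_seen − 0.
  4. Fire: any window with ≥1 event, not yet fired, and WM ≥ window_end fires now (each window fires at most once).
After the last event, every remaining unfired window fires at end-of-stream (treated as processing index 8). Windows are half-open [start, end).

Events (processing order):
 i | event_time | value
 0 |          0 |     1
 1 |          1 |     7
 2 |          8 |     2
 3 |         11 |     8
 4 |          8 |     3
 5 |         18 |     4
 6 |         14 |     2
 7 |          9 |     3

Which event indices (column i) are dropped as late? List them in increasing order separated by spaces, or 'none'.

4 6 7

i=0 t=0 v=1: → [0,4); WM=0
i=1 t=1 v=7: → [0,5); WM=1
i=2 t=8 v=2: → [8,12); WM=8
i=3 t=11 v=8: → [8,15); WM=11
i=4 t=8 v=3: DROP (t<11-1); WM=11
i=5 t=18 v=4: → [18,22); WM=18
i=6 t=14 v=2: DROP (t<18-1); WM=18
i=7 t=9 v=3: DROP (t<18-1); WM=18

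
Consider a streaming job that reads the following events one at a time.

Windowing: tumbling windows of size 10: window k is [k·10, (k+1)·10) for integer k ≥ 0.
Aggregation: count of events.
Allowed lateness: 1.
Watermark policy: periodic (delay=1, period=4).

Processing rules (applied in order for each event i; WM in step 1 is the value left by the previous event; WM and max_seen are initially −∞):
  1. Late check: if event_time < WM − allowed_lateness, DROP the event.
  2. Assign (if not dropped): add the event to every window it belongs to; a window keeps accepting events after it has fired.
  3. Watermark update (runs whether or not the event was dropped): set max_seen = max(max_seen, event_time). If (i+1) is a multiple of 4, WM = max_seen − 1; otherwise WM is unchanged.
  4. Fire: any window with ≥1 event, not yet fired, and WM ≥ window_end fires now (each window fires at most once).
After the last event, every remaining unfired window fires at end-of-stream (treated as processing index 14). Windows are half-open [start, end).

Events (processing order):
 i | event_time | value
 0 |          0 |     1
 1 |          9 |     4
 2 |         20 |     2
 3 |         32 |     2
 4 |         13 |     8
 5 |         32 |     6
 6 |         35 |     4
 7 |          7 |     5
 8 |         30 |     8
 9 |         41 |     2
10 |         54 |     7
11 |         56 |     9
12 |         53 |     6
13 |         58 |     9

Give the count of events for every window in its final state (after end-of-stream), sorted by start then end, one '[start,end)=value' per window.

i=0 t=0 v=1: → [0,10); WM=−∞
i=1 t=9 v=4: → [0,10); WM=−∞
i=2 t=20 v=2: → [20,30); WM=−∞
i=3 t=32 v=2: → [30,40); WM=31; [0,10) fires=2 [20,30) fires=1
i=4 t=13 v=8: DROP (t<31-1); WM=31
i=5 t=32 v=6: → [30,40); WM=31
i=6 t=35 v=4: → [30,40); WM=31
i=7 t=7 v=5: DROP (t<31-1); WM=34
i=8 t=30 v=8: DROP (t<34-1); WM=34
i=9 t=41 v=2: → [40,50); WM=34
i=10 t=54 v=7: → [50,60); WM=34
i=11 t=56 v=9: → [50,60); WM=55; [30,40) fires=3 [40,50) fires=1
i=12 t=53 v=6: DROP (t<55-1); WM=55
i=13 t=58 v=9: → [50,60); WM=55

[0,10)=2 [20,30)=1 [30,40)=3 [40,50)=1 [50,60)=3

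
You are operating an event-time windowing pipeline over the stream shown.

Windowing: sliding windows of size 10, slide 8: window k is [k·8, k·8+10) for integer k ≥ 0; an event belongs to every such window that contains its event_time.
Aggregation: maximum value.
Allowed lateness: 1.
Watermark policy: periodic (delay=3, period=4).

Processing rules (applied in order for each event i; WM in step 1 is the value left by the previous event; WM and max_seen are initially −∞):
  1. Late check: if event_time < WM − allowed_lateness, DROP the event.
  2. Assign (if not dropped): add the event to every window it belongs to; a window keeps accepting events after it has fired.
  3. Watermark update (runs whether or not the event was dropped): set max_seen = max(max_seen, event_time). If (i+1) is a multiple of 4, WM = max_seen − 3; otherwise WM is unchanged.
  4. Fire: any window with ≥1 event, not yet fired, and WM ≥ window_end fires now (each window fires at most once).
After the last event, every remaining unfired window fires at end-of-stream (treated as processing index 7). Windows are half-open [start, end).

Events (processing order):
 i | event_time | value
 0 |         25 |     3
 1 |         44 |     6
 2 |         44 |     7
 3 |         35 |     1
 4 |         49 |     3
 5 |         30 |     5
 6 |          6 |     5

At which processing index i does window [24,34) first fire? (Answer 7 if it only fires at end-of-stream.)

3

i=0 t=25 v=3: → [24,34),[16,26); WM=−∞
i=1 t=44 v=6: → [40,50); WM=−∞
i=2 t=44 v=7: → [40,50); WM=−∞
i=3 t=35 v=1: → [32,42); WM=41; [16,26) fires=3 [24,34) fires=3
i=4 t=49 v=3: → [48,58),[40,50); WM=41
i=5 t=30 v=5: DROP (t<41-1); WM=41
i=6 t=6 v=5: DROP (t<41-1); WM=41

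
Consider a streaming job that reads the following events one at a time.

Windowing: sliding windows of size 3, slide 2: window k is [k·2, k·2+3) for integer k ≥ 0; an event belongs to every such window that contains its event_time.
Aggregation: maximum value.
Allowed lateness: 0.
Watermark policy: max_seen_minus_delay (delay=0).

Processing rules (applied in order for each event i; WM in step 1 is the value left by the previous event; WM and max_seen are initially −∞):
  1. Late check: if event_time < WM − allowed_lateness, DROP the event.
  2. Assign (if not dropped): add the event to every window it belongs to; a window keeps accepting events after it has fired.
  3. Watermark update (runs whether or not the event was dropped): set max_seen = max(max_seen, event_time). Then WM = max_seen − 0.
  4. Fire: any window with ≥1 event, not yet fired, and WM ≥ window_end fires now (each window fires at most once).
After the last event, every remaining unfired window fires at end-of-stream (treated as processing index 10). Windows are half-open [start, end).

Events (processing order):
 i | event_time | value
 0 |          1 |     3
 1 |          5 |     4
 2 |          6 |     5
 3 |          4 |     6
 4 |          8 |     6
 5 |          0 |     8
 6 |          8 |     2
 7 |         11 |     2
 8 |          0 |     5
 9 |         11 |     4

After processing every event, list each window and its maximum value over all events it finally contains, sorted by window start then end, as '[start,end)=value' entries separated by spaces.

[0,3)=3 [4,7)=5 [6,9)=6 [8,11)=6 [10,13)=4

i=0 t=1 v=3: → [0,3); WM=1
i=1 t=5 v=4: → [4,7); WM=5; [0,3) fires=3
i=2 t=6 v=5: → [6,9),[4,7); WM=6
i=3 t=4 v=6: DROP (t<6-0); WM=6
i=4 t=8 v=6: → [8,11),[6,9); WM=8; [4,7) fires=5
i=5 t=0 v=8: DROP (t<8-0); WM=8
i=6 t=8 v=2: → [8,11),[6,9); WM=8
i=7 t=11 v=2: → [10,13); WM=11; [6,9) fires=6 [8,11) fires=6
i=8 t=0 v=5: DROP (t<11-0); WM=11
i=9 t=11 v=4: → [10,13); WM=11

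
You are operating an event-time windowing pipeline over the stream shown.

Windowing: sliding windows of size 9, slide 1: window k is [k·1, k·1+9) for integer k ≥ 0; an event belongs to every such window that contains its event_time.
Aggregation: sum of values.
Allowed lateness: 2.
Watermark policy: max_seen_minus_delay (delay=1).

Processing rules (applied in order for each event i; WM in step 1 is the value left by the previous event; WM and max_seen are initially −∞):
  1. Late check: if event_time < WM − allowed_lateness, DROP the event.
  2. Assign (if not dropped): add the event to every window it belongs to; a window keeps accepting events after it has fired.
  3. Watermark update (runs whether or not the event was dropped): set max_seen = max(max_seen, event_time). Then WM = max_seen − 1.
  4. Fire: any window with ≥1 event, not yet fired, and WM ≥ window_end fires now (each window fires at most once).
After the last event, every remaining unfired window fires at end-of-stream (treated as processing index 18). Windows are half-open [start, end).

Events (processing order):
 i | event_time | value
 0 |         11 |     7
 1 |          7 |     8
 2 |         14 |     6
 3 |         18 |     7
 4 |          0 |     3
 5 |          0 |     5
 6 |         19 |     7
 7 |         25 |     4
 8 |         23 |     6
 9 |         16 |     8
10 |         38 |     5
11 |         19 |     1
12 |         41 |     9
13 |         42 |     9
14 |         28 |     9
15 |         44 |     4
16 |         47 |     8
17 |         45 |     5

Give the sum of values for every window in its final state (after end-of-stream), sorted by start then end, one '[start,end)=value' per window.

[3,12)=7 [4,13)=7 [5,14)=7 [6,15)=13 [7,16)=13 [8,17)=13 [9,18)=13 [10,19)=20 [11,20)=27 [12,21)=20 [13,22)=20 [14,23)=20 [15,24)=20 [16,25)=20 [17,26)=24 [18,27)=24 [19,28)=17 [20,29)=10 [21,30)=10 [22,31)=10 [23,32)=10 [24,33)=4 [25,34)=4 [30,39)=5 [31,40)=5 [32,41)=5 [33,42)=14 [34,43)=23 [35,44)=23 [36,45)=27 [37,46)=32 [38,47)=32 [39,48)=35 [40,49)=35 [41,50)=35 [42,51)=26 [43,52)=17 [44,53)=17 [45,54)=13 [46,55)=8 [47,56)=8

i=0 t=11 v=7: → [11,20),[10,19),[9,18),[8,17),[7,16),[6,15),[5,14),[4,13),[3,12); WM=10
i=1 t=7 v=8: DROP (t<10-2); WM=10
i=2 t=14 v=6: → [14,23),[13,22),[12,21),[11,20),[10,19),[9,18),[8,17),[7,16),[6,15); WM=13; [3,12) fires=7 [4,13) fires=7
i=3 t=18 v=7: → [18,27),[17,26),[16,25),[15,24),[14,23),[13,22),[12,21),[11,20),[10,19); WM=17; [5,14) fires=7 [6,15) fires=13 [7,16) fires=13 [8,17) fires=13
i=4 t=0 v=3: DROP (t<17-2); WM=17
i=5 t=0 v=5: DROP (t<17-2); WM=17
i=6 t=19 v=7: → [19,28),[18,27),[17,26),[16,25),[15,24),[14,23),[13,22),[12,21),[11,20); WM=18; [9,18) fires=13
i=7 t=25 v=4: → [25,34),[24,33),[23,32),[22,31),[21,30),[20,29),[19,28),[18,27),[17,26); WM=24; [10,19) fires=20 [11,20) fires=27 [12,21) fires=20 [13,22) fires=20 [14,23) fires=20 [15,24) fires=14
i=8 t=23 v=6: → [23,32),[22,31),[21,30),[20,29),[19,28),[18,27),[17,26),[16,25),[15,24); WM=24
i=9 t=16 v=8: DROP (t<24-2); WM=24
i=10 t=38 v=5: → [38,47),[37,46),[36,45),[35,44),[34,43),[33,42),[32,41),[31,40),[30,39); WM=37; [16,25) fires=20 [17,26) fires=24 [18,27) fires=24 [19,28) fires=17 [20,29) fires=10 [21,30) fires=10 [22,31) fires=10 [23,32) fires=10 [24,33) fires=4 [25,34) fires=4
i=11 t=19 v=1: DROP (t<37-2); WM=37
i=12 t=41 v=9: → [41,50),[40,49),[39,48),[38,47),[37,46),[36,45),[35,44),[34,43),[33,42); WM=40; [30,39) fires=5 [31,40) fires=5
i=13 t=42 v=9: → [42,51),[41,50),[40,49),[39,48),[38,47),[37,46),[36,45),[35,44),[34,43); WM=41; [32,41) fires=5
i=14 t=28 v=9: DROP (t<41-2); WM=41
i=15 t=44 v=4: → [44,53),[43,52),[42,51),[41,50),[40,49),[39,48),[38,47),[37,46),[36,45); WM=43; [33,42) fires=14 [34,43) fires=23
i=16 t=47 v=8: → [47,56),[46,55),[45,54),[44,53),[43,52),[42,51),[41,50),[40,49),[39,48); WM=46; [35,44) fires=23 [36,45) fires=27 [37,46) fires=27
i=17 t=45 v=5: → [45,54),[44,53),[43,52),[42,51),[41,50),[40,49),[39,48),[38,47),[37,46); WM=46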